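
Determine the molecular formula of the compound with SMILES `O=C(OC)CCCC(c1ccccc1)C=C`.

C14H18O2

Heavy atoms from the SMILES: 14 C, 2 O.
Implicit hydrogens by atom environment:
  5 × C (aromatic): 1 H each → 5
  4 × C: 2 H each → 8
  2 × C: 1 H each → 2
  2 × O: no H
  1 × C: 3 H
  1 × C: no H
  1 × C (aromatic): no H
  Total hydrogens = 18.
Molecular formula: C14H18O2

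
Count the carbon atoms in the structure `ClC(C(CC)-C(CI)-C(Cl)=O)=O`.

The symbol for carbon appears 7 times in the SMILES. (Cl is a single chlorine, not C + l.)

7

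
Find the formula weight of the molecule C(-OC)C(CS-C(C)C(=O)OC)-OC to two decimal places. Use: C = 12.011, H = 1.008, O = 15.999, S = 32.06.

222.30

Molecular formula: C9H18O4S.
M = 9×12.011 + 18×1.008 + 4×15.999 + 1×32.06 = 222.30 g/mol.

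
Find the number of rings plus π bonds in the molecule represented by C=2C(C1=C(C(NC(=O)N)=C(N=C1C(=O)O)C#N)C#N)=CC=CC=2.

14

Molecular formula from the SMILES: C15H9N5O3.
DoU = (2C + 2 + N − H − X)/2 = (2·15 + 2 + 5 − 9 − 0)/2 = 28/2 = 14.
(Structurally: 2 ring(s) + 12 π bond(s) = 14.)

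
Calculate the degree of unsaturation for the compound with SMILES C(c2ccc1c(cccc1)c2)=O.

Molecular formula from the SMILES: C11H8O.
DoU = (2C + 2 + N − H − X)/2 = (2·11 + 2 + 0 − 8 − 0)/2 = 16/2 = 8.
(Structurally: 2 ring(s) + 6 π bond(s) = 8.)

8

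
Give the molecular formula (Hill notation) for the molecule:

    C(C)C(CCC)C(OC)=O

Heavy atoms from the SMILES: 8 C, 2 O.
Implicit hydrogens by atom environment:
  3 × C: 3 H each → 9
  3 × C: 2 H each → 6
  2 × O: no H
  1 × C: 1 H
  1 × C: no H
  Total hydrogens = 16.
Molecular formula: C8H16O2

C8H16O2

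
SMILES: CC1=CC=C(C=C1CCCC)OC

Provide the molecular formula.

C12H18O

Heavy atoms from the SMILES: 12 C, 1 O.
Implicit hydrogens by atom environment:
  3 × C: 3 H each → 9
  3 × C: 2 H each → 6
  3 × C (aromatic): 1 H each → 3
  3 × C (aromatic): no H
  1 × O: no H
  Total hydrogens = 18.
Molecular formula: C12H18O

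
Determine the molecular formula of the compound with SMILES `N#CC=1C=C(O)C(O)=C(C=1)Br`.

C7H4BrNO2

Heavy atoms from the SMILES: 1 Br, 7 C, 1 N, 2 O.
Implicit hydrogens by atom environment:
  4 × C (aromatic): no H
  2 × C (aromatic): 1 H each → 2
  2 × O: 1 H each → 2
  1 × Br: no H
  1 × C: no H
  1 × N: no H
  Total hydrogens = 4.
Molecular formula: C7H4BrNO2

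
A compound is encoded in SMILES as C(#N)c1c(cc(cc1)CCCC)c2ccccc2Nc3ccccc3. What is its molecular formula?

Heavy atoms from the SMILES: 23 C, 2 N.
Implicit hydrogens by atom environment:
  12 × C (aromatic): 1 H each → 12
  6 × C (aromatic): no H
  3 × C: 2 H each → 6
  1 × C: 3 H
  1 × C: no H
  1 × N: 1 H
  1 × N: no H
  Total hydrogens = 22.
Molecular formula: C23H22N2

C23H22N2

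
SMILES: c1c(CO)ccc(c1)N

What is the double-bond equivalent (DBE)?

Molecular formula from the SMILES: C7H9NO.
DoU = (2C + 2 + N − H − X)/2 = (2·7 + 2 + 1 − 9 − 0)/2 = 8/2 = 4.
(Structurally: 1 ring(s) + 3 π bond(s) = 4.)

4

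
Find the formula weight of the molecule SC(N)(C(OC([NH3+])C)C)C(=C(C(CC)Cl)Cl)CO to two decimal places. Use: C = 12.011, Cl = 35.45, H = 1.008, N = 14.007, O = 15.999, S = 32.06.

Molecular formula: C11H23Cl2N2O2S+.
M = 11×12.011 + 2×35.45 + 23×1.008 + 2×14.007 + 2×15.999 + 1×32.06 = 318.28 g/mol.

318.28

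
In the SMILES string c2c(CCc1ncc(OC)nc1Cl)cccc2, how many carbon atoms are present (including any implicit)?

The symbol for carbon appears 13 times in the SMILES. Lowercase c denotes aromatic carbon and counts toward C.

13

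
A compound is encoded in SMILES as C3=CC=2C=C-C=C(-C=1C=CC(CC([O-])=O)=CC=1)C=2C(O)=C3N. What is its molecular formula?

C18H14NO3-

Heavy atoms from the SMILES: 18 C, 1 N, 3 O.
Implicit hydrogens by atom environment:
  9 × C (aromatic): 1 H each → 9
  7 × C (aromatic): no H
  1 × C: 2 H
  1 × C: no H
  1 × N: 2 H
  1 × O: 1 H
  1 × O: no H
  1 × O (charge -1): no H
  Total hydrogens = 14.
Net charge -1.
Molecular formula: C18H14NO3-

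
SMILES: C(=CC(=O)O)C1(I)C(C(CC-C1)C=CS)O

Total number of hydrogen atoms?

Hydrogens are implicit in SMILES; fill each atom to its normal valence:
  6 × C: 1 H each → 6
  3 × C: 2 H each → 6
  2 × C: no H
  2 × O: 1 H each → 2
  1 × I: no H
  1 × O: no H
  1 × S: 1 H
  Total hydrogens = 15.

15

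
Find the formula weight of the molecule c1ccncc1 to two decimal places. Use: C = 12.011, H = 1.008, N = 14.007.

Molecular formula: C5H5N.
M = 5×12.011 + 5×1.008 + 1×14.007 = 79.10 g/mol.

79.10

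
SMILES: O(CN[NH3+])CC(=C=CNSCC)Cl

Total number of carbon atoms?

The symbol for carbon appears 7 times in the SMILES. (Cl is a single chlorine, not C + l.)

7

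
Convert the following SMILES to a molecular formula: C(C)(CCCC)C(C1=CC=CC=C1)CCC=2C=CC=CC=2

C21H28

Heavy atoms from the SMILES: 21 C.
Implicit hydrogens by atom environment:
  10 × C (aromatic): 1 H each → 10
  5 × C: 2 H each → 10
  2 × C: 3 H each → 6
  2 × C: 1 H each → 2
  2 × C (aromatic): no H
  Total hydrogens = 28.
Molecular formula: C21H28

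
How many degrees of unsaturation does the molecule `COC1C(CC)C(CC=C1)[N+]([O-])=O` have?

3

Molecular formula from the SMILES: C9H15NO3.
DoU = (2C + 2 + N − H − X)/2 = (2·9 + 2 + 1 − 15 − 0)/2 = 6/2 = 3.
(Structurally: 1 ring(s) + 2 π bond(s) = 3.)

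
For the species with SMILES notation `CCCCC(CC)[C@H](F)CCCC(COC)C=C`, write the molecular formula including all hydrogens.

C16H31FO

Heavy atoms from the SMILES: 16 C, 1 F, 1 O.
Implicit hydrogens by atom environment:
  9 × C: 2 H each → 18
  4 × C: 1 H each → 4
  3 × C: 3 H each → 9
  1 × F: no H
  1 × O: no H
  Total hydrogens = 31.
Molecular formula: C16H31FO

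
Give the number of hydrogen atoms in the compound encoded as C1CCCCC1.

Hydrogens are implicit in SMILES; fill each atom to its normal valence:
  6 × C: 2 H each → 12
  Total hydrogens = 12.

12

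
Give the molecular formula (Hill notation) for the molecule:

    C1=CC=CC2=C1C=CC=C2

Heavy atoms from the SMILES: 10 C.
Implicit hydrogens by atom environment:
  8 × C (aromatic): 1 H each → 8
  2 × C (aromatic): no H
  Total hydrogens = 8.
Molecular formula: C10H8

C10H8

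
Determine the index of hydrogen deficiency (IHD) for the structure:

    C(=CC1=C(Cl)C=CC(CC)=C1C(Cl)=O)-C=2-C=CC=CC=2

10

Molecular formula from the SMILES: C17H14Cl2O.
DoU = (2C + 2 + N − H − X)/2 = (2·17 + 2 + 0 − 14 − 2)/2 = 20/2 = 10.
(Structurally: 2 ring(s) + 8 π bond(s) = 10.)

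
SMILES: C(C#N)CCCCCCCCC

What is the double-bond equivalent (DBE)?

Molecular formula from the SMILES: C11H21N.
DoU = (2C + 2 + N − H − X)/2 = (2·11 + 2 + 1 − 21 − 0)/2 = 4/2 = 2.
(Structurally: 0 ring(s) + 2 π bond(s) = 2.)

2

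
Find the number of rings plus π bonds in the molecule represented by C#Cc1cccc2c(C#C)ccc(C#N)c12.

13

Molecular formula from the SMILES: C15H7N.
DoU = (2C + 2 + N − H − X)/2 = (2·15 + 2 + 1 − 7 − 0)/2 = 26/2 = 13.
(Structurally: 2 ring(s) + 11 π bond(s) = 13.)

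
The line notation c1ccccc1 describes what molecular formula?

C6H6

Heavy atoms from the SMILES: 6 C.
Implicit hydrogens by atom environment:
  6 × C (aromatic): 1 H each → 6
  Total hydrogens = 6.
Molecular formula: C6H6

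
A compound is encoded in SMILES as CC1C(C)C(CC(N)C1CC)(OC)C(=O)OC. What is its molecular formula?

C13H25NO3

Heavy atoms from the SMILES: 13 C, 1 N, 3 O.
Implicit hydrogens by atom environment:
  5 × C: 3 H each → 15
  4 × C: 1 H each → 4
  3 × O: no H
  2 × C: 2 H each → 4
  2 × C: no H
  1 × N: 2 H
  Total hydrogens = 25.
Molecular formula: C13H25NO3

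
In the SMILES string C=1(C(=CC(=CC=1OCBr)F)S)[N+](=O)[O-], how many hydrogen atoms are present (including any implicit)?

5

Hydrogens are implicit in SMILES; fill each atom to its normal valence:
  4 × C (aromatic): no H
  2 × C (aromatic): 1 H each → 2
  2 × O: no H
  1 × Br: no H
  1 × C: 2 H
  1 × F: no H
  1 × N (charge +1): no H
  1 × O (charge -1): no H
  1 × S: 1 H
  Total hydrogens = 5.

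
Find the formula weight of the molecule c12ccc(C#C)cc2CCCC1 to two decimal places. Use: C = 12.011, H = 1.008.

156.23

Molecular formula: C12H12.
M = 12×12.011 + 12×1.008 = 156.23 g/mol.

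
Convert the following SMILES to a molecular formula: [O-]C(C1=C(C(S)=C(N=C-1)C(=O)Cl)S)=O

Heavy atoms from the SMILES: 7 C, 1 Cl, 1 N, 3 O, 2 S.
Implicit hydrogens by atom environment:
  4 × C (aromatic): no H
  2 × C: no H
  2 × O: no H
  2 × S: 1 H each → 2
  1 × C (aromatic): 1 H
  1 × Cl: no H
  1 × N (aromatic): no H
  1 × O (charge -1): no H
  Total hydrogens = 3.
Net charge -1.
Molecular formula: C7H3ClNO3S2-

C7H3ClNO3S2-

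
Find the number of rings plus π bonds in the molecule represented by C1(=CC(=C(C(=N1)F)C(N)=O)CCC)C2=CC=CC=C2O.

Molecular formula from the SMILES: C15H15FN2O2.
DoU = (2C + 2 + N − H − X)/2 = (2·15 + 2 + 2 − 15 − 1)/2 = 18/2 = 9.
(Structurally: 2 ring(s) + 7 π bond(s) = 9.)

9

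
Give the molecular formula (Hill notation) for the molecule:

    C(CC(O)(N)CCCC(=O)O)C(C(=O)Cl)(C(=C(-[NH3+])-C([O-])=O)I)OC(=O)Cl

Heavy atoms from the SMILES: 13 C, 2 Cl, 1 I, 2 N, 8 O.
Implicit hydrogens by atom environment:
  8 × C: no H
  5 × C: 2 H each → 10
  5 × O: no H
  2 × Cl: no H
  2 × O: 1 H each → 2
  1 × I: no H
  1 × N (charge +1): 3 H
  1 × N: 2 H
  1 × O (charge -1): no H
  Total hydrogens = 17.
Molecular formula: C13H17Cl2IN2O8

C13H17Cl2IN2O8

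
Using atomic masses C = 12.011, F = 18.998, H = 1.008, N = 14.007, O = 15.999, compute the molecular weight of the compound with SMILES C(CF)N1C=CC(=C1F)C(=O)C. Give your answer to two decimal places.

Molecular formula: C8H9F2NO.
M = 8×12.011 + 2×18.998 + 9×1.008 + 1×14.007 + 1×15.999 = 173.16 g/mol.

173.16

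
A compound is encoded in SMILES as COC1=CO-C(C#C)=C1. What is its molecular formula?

C7H6O2

Heavy atoms from the SMILES: 7 C, 2 O.
Implicit hydrogens by atom environment:
  2 × C (aromatic): 1 H each → 2
  2 × C (aromatic): no H
  1 × C: 3 H
  1 × C: 1 H
  1 × C: no H
  1 × O (aromatic): no H
  1 × O: no H
  Total hydrogens = 6.
Molecular formula: C7H6O2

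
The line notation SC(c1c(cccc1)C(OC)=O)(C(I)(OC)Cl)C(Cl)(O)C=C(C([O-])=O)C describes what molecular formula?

C16H16Cl2IO6S-

Heavy atoms from the SMILES: 16 C, 2 Cl, 1 I, 6 O, 1 S.
Implicit hydrogens by atom environment:
  6 × C: no H
  4 × C (aromatic): 1 H each → 4
  4 × O: no H
  3 × C: 3 H each → 9
  2 × C (aromatic): no H
  2 × Cl: no H
  1 × C: 1 H
  1 × I: no H
  1 × O: 1 H
  1 × O (charge -1): no H
  1 × S: 1 H
  Total hydrogens = 16.
Net charge -1.
Molecular formula: C16H16Cl2IO6S-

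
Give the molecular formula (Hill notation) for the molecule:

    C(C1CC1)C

Heavy atoms from the SMILES: 5 C.
Implicit hydrogens by atom environment:
  3 × C: 2 H each → 6
  1 × C: 3 H
  1 × C: 1 H
  Total hydrogens = 10.
Molecular formula: C5H10

C5H10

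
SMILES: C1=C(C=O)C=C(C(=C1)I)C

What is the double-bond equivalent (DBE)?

Molecular formula from the SMILES: C8H7IO.
DoU = (2C + 2 + N − H − X)/2 = (2·8 + 2 + 0 − 7 − 1)/2 = 10/2 = 5.
(Structurally: 1 ring(s) + 4 π bond(s) = 5.)

5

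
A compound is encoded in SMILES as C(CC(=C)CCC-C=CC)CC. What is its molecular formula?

C12H22

Heavy atoms from the SMILES: 12 C.
Implicit hydrogens by atom environment:
  7 × C: 2 H each → 14
  2 × C: 3 H each → 6
  2 × C: 1 H each → 2
  1 × C: no H
  Total hydrogens = 22.
Molecular formula: C12H22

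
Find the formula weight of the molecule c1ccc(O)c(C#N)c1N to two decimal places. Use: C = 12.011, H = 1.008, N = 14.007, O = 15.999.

Molecular formula: C7H6N2O.
M = 7×12.011 + 6×1.008 + 2×14.007 + 1×15.999 = 134.14 g/mol.

134.14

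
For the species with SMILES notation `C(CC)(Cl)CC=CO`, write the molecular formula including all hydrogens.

C6H11ClO

Heavy atoms from the SMILES: 6 C, 1 Cl, 1 O.
Implicit hydrogens by atom environment:
  3 × C: 1 H each → 3
  2 × C: 2 H each → 4
  1 × C: 3 H
  1 × Cl: no H
  1 × O: 1 H
  Total hydrogens = 11.
Molecular formula: C6H11ClO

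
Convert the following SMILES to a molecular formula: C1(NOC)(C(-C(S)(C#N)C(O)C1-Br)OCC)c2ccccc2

C15H19BrN2O3S

Heavy atoms from the SMILES: 1 Br, 15 C, 2 N, 3 O, 1 S.
Implicit hydrogens by atom environment:
  5 × C (aromatic): 1 H each → 5
  3 × C: 1 H each → 3
  3 × C: no H
  2 × C: 3 H each → 6
  2 × O: no H
  1 × Br: no H
  1 × C: 2 H
  1 × C (aromatic): no H
  1 × N: 1 H
  1 × N: no H
  1 × O: 1 H
  1 × S: 1 H
  Total hydrogens = 19.
Molecular formula: C15H19BrN2O3S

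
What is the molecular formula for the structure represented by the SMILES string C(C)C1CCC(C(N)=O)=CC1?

Heavy atoms from the SMILES: 9 C, 1 N, 1 O.
Implicit hydrogens by atom environment:
  4 × C: 2 H each → 8
  2 × C: 1 H each → 2
  2 × C: no H
  1 × C: 3 H
  1 × N: 2 H
  1 × O: no H
  Total hydrogens = 15.
Molecular formula: C9H15NO

C9H15NO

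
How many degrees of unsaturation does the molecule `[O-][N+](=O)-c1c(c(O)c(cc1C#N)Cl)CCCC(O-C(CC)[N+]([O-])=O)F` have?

8

Molecular formula from the SMILES: C14H15ClFN3O6.
DoU = (2C + 2 + N − H − X)/2 = (2·14 + 2 + 3 − 15 − 2)/2 = 16/2 = 8.
(Structurally: 1 ring(s) + 7 π bond(s) = 8.)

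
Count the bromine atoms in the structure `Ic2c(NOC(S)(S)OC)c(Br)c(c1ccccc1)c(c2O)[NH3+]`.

1

The symbol for bromine appears 1 time in the SMILES.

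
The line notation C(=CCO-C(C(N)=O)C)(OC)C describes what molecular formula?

C8H15NO3

Heavy atoms from the SMILES: 8 C, 1 N, 3 O.
Implicit hydrogens by atom environment:
  3 × C: 3 H each → 9
  3 × O: no H
  2 × C: 1 H each → 2
  2 × C: no H
  1 × C: 2 H
  1 × N: 2 H
  Total hydrogens = 15.
Molecular formula: C8H15NO3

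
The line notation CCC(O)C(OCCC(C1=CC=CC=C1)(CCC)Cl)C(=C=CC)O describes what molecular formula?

Heavy atoms from the SMILES: 20 C, 1 Cl, 3 O.
Implicit hydrogens by atom environment:
  5 × C: 2 H each → 10
  5 × C (aromatic): 1 H each → 5
  3 × C: 3 H each → 9
  3 × C: 1 H each → 3
  3 × C: no H
  2 × O: 1 H each → 2
  1 × C (aromatic): no H
  1 × Cl: no H
  1 × O: no H
  Total hydrogens = 29.
Molecular formula: C20H29ClO3

C20H29ClO3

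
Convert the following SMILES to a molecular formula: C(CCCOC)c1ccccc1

C11H16O

Heavy atoms from the SMILES: 11 C, 1 O.
Implicit hydrogens by atom environment:
  5 × C (aromatic): 1 H each → 5
  4 × C: 2 H each → 8
  1 × C: 3 H
  1 × C (aromatic): no H
  1 × O: no H
  Total hydrogens = 16.
Molecular formula: C11H16O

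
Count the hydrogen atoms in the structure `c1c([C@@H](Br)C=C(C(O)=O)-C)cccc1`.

11

Hydrogens are implicit in SMILES; fill each atom to its normal valence:
  5 × C (aromatic): 1 H each → 5
  2 × C: 1 H each → 2
  2 × C: no H
  1 × Br: no H
  1 × C: 3 H
  1 × C (aromatic): no H
  1 × O: 1 H
  1 × O: no H
  Total hydrogens = 11.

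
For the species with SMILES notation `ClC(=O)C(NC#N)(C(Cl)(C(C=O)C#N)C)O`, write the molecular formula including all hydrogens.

Heavy atoms from the SMILES: 8 C, 2 Cl, 3 N, 3 O.
Implicit hydrogens by atom environment:
  5 × C: no H
  2 × C: 1 H each → 2
  2 × Cl: no H
  2 × N: no H
  2 × O: no H
  1 × C: 3 H
  1 × N: 1 H
  1 × O: 1 H
  Total hydrogens = 7.
Molecular formula: C8H7Cl2N3O3

C8H7Cl2N3O3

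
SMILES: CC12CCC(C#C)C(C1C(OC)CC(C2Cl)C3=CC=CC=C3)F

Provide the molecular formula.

C20H24ClFO

Heavy atoms from the SMILES: 20 C, 1 Cl, 1 F, 1 O.
Implicit hydrogens by atom environment:
  7 × C: 1 H each → 7
  5 × C (aromatic): 1 H each → 5
  3 × C: 2 H each → 6
  2 × C: 3 H each → 6
  2 × C: no H
  1 × C (aromatic): no H
  1 × Cl: no H
  1 × F: no H
  1 × O: no H
  Total hydrogens = 24.
Molecular formula: C20H24ClFO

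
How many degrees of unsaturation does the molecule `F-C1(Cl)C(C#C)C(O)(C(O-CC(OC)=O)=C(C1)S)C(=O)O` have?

6

Molecular formula from the SMILES: C12H12ClFO6S.
DoU = (2C + 2 + N − H − X)/2 = (2·12 + 2 + 0 − 12 − 2)/2 = 12/2 = 6.
(Structurally: 1 ring(s) + 5 π bond(s) = 6.)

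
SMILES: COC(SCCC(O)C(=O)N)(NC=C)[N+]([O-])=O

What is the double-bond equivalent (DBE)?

3

Molecular formula from the SMILES: C8H15N3O5S.
DoU = (2C + 2 + N − H − X)/2 = (2·8 + 2 + 3 − 15 − 0)/2 = 6/2 = 3.
(Structurally: 0 ring(s) + 3 π bond(s) = 3.)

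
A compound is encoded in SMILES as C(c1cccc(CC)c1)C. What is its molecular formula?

C10H14

Heavy atoms from the SMILES: 10 C.
Implicit hydrogens by atom environment:
  4 × C (aromatic): 1 H each → 4
  2 × C: 3 H each → 6
  2 × C: 2 H each → 4
  2 × C (aromatic): no H
  Total hydrogens = 14.
Molecular formula: C10H14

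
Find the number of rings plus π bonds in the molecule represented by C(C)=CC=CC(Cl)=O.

3

Molecular formula from the SMILES: C6H7ClO.
DoU = (2C + 2 + N − H − X)/2 = (2·6 + 2 + 0 − 7 − 1)/2 = 6/2 = 3.
(Structurally: 0 ring(s) + 3 π bond(s) = 3.)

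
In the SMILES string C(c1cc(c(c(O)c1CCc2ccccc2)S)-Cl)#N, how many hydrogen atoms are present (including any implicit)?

12

Hydrogens are implicit in SMILES; fill each atom to its normal valence:
  6 × C (aromatic): 1 H each → 6
  6 × C (aromatic): no H
  2 × C: 2 H each → 4
  1 × C: no H
  1 × Cl: no H
  1 × N: no H
  1 × O: 1 H
  1 × S: 1 H
  Total hydrogens = 12.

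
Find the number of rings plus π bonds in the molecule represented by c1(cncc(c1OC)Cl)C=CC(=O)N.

6

Molecular formula from the SMILES: C9H9ClN2O2.
DoU = (2C + 2 + N − H − X)/2 = (2·9 + 2 + 2 − 9 − 1)/2 = 12/2 = 6.
(Structurally: 1 ring(s) + 5 π bond(s) = 6.)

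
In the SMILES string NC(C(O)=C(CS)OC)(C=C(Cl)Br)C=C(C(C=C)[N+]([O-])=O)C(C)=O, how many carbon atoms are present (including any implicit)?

The symbol for carbon appears 14 times in the SMILES. (Cl is a single chlorine, not C + l.)

14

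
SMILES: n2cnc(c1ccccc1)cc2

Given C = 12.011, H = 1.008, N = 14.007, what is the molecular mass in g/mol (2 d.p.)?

156.19

Molecular formula: C10H8N2.
M = 10×12.011 + 8×1.008 + 2×14.007 = 156.19 g/mol.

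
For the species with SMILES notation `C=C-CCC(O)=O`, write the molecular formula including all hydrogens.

Heavy atoms from the SMILES: 5 C, 2 O.
Implicit hydrogens by atom environment:
  3 × C: 2 H each → 6
  1 × C: 1 H
  1 × C: no H
  1 × O: 1 H
  1 × O: no H
  Total hydrogens = 8.
Molecular formula: C5H8O2

C5H8O2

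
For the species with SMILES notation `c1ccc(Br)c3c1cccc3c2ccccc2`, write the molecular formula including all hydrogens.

Heavy atoms from the SMILES: 1 Br, 16 C.
Implicit hydrogens by atom environment:
  11 × C (aromatic): 1 H each → 11
  5 × C (aromatic): no H
  1 × Br: no H
  Total hydrogens = 11.
Molecular formula: C16H11Br

C16H11Br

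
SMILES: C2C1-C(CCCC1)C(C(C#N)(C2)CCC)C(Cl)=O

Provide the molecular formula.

Heavy atoms from the SMILES: 15 C, 1 Cl, 1 N, 1 O.
Implicit hydrogens by atom environment:
  8 × C: 2 H each → 16
  3 × C: 1 H each → 3
  3 × C: no H
  1 × C: 3 H
  1 × Cl: no H
  1 × N: no H
  1 × O: no H
  Total hydrogens = 22.
Molecular formula: C15H22ClNO

C15H22ClNO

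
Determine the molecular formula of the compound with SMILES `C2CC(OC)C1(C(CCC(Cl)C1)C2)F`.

Heavy atoms from the SMILES: 11 C, 1 Cl, 1 F, 1 O.
Implicit hydrogens by atom environment:
  6 × C: 2 H each → 12
  3 × C: 1 H each → 3
  1 × C: 3 H
  1 × C: no H
  1 × Cl: no H
  1 × F: no H
  1 × O: no H
  Total hydrogens = 18.
Molecular formula: C11H18ClFO

C11H18ClFO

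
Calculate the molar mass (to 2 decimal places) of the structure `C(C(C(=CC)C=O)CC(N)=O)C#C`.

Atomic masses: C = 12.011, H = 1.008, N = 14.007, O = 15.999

179.22

Molecular formula: C10H13NO2.
M = 10×12.011 + 13×1.008 + 1×14.007 + 2×15.999 = 179.22 g/mol.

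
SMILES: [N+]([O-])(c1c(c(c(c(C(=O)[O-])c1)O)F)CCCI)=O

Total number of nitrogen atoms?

1

The symbol for nitrogen appears 1 time in the SMILES.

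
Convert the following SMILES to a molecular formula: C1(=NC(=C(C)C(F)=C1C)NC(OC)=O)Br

Heavy atoms from the SMILES: 1 Br, 9 C, 1 F, 2 N, 2 O.
Implicit hydrogens by atom environment:
  5 × C (aromatic): no H
  3 × C: 3 H each → 9
  2 × O: no H
  1 × Br: no H
  1 × C: no H
  1 × F: no H
  1 × N: 1 H
  1 × N (aromatic): no H
  Total hydrogens = 10.
Molecular formula: C9H10BrFN2O2

C9H10BrFN2O2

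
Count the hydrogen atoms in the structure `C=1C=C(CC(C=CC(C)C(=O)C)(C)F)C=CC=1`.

Hydrogens are implicit in SMILES; fill each atom to its normal valence:
  5 × C (aromatic): 1 H each → 5
  3 × C: 3 H each → 9
  3 × C: 1 H each → 3
  2 × C: no H
  1 × C: 2 H
  1 × C (aromatic): no H
  1 × F: no H
  1 × O: no H
  Total hydrogens = 19.

19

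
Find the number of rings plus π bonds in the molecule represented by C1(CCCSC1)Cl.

Molecular formula from the SMILES: C5H9ClS.
DoU = (2C + 2 + N − H − X)/2 = (2·5 + 2 + 0 − 9 − 1)/2 = 2/2 = 1.
(Structurally: 1 ring(s) + 0 π bond(s) = 1.)

1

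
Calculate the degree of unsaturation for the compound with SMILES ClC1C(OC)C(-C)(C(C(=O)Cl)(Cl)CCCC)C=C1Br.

Molecular formula from the SMILES: C13H18BrCl3O2.
DoU = (2C + 2 + N − H − X)/2 = (2·13 + 2 + 0 − 18 − 4)/2 = 6/2 = 3.
(Structurally: 1 ring(s) + 2 π bond(s) = 3.)

3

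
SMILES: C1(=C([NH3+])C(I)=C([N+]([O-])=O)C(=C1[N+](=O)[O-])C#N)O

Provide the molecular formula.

C7H4IN4O5+

Heavy atoms from the SMILES: 7 C, 1 I, 4 N, 5 O.
Implicit hydrogens by atom environment:
  6 × C (aromatic): no H
  2 × N (charge +1): no H
  2 × O: no H
  2 × O (charge -1): no H
  1 × C: no H
  1 × I: no H
  1 × N (charge +1): 3 H
  1 × N: no H
  1 × O: 1 H
  Total hydrogens = 4.
Net charge +1.
Molecular formula: C7H4IN4O5+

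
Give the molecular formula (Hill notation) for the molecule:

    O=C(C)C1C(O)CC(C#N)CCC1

C10H15NO2

Heavy atoms from the SMILES: 10 C, 1 N, 2 O.
Implicit hydrogens by atom environment:
  4 × C: 2 H each → 8
  3 × C: 1 H each → 3
  2 × C: no H
  1 × C: 3 H
  1 × N: no H
  1 × O: 1 H
  1 × O: no H
  Total hydrogens = 15.
Molecular formula: C10H15NO2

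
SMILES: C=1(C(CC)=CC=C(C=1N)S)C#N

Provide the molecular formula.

C9H10N2S

Heavy atoms from the SMILES: 9 C, 2 N, 1 S.
Implicit hydrogens by atom environment:
  4 × C (aromatic): no H
  2 × C (aromatic): 1 H each → 2
  1 × C: 3 H
  1 × C: 2 H
  1 × C: no H
  1 × N: 2 H
  1 × N: no H
  1 × S: 1 H
  Total hydrogens = 10.
Molecular formula: C9H10N2S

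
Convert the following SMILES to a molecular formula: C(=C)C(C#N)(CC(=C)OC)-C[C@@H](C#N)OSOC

C12H16N2O3S

Heavy atoms from the SMILES: 12 C, 2 N, 3 O, 1 S.
Implicit hydrogens by atom environment:
  4 × C: 2 H each → 8
  4 × C: no H
  3 × O: no H
  2 × C: 3 H each → 6
  2 × C: 1 H each → 2
  2 × N: no H
  1 × S: no H
  Total hydrogens = 16.
Molecular formula: C12H16N2O3S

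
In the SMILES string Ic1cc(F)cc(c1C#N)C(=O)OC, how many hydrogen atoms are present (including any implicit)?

5

Hydrogens are implicit in SMILES; fill each atom to its normal valence:
  4 × C (aromatic): no H
  2 × C (aromatic): 1 H each → 2
  2 × C: no H
  2 × O: no H
  1 × C: 3 H
  1 × F: no H
  1 × I: no H
  1 × N: no H
  Total hydrogens = 5.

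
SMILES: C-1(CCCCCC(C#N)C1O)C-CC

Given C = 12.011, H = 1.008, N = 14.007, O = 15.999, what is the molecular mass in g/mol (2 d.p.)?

195.31

Molecular formula: C12H21NO.
M = 12×12.011 + 21×1.008 + 1×14.007 + 1×15.999 = 195.31 g/mol.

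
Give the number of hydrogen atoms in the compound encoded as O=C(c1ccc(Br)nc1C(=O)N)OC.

7

Hydrogens are implicit in SMILES; fill each atom to its normal valence:
  3 × C (aromatic): no H
  3 × O: no H
  2 × C (aromatic): 1 H each → 2
  2 × C: no H
  1 × Br: no H
  1 × C: 3 H
  1 × N: 2 H
  1 × N (aromatic): no H
  Total hydrogens = 7.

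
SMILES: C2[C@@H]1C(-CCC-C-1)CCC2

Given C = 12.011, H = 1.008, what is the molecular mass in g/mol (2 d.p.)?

Molecular formula: C10H18.
M = 10×12.011 + 18×1.008 = 138.25 g/mol.

138.25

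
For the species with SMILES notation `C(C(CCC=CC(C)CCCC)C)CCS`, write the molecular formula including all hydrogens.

C15H30S

Heavy atoms from the SMILES: 15 C, 1 S.
Implicit hydrogens by atom environment:
  8 × C: 2 H each → 16
  4 × C: 1 H each → 4
  3 × C: 3 H each → 9
  1 × S: 1 H
  Total hydrogens = 30.
Molecular formula: C15H30S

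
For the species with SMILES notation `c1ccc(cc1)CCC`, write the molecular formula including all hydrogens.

Heavy atoms from the SMILES: 9 C.
Implicit hydrogens by atom environment:
  5 × C (aromatic): 1 H each → 5
  2 × C: 2 H each → 4
  1 × C: 3 H
  1 × C (aromatic): no H
  Total hydrogens = 12.
Molecular formula: C9H12

C9H12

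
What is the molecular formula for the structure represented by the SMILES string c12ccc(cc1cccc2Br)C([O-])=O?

Heavy atoms from the SMILES: 1 Br, 11 C, 2 O.
Implicit hydrogens by atom environment:
  6 × C (aromatic): 1 H each → 6
  4 × C (aromatic): no H
  1 × Br: no H
  1 × C: no H
  1 × O: no H
  1 × O (charge -1): no H
  Total hydrogens = 6.
Net charge -1.
Molecular formula: C11H6BrO2-

C11H6BrO2-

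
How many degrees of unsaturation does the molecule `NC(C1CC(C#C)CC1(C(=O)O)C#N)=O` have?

Molecular formula from the SMILES: C10H10N2O3.
DoU = (2C + 2 + N − H − X)/2 = (2·10 + 2 + 2 − 10 − 0)/2 = 14/2 = 7.
(Structurally: 1 ring(s) + 6 π bond(s) = 7.)

7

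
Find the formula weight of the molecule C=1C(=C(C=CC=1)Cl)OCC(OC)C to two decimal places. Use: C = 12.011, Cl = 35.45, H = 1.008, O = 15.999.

Molecular formula: C10H13ClO2.
M = 10×12.011 + 1×35.45 + 13×1.008 + 2×15.999 = 200.66 g/mol.

200.66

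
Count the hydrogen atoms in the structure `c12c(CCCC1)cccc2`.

Hydrogens are implicit in SMILES; fill each atom to its normal valence:
  4 × C: 2 H each → 8
  4 × C (aromatic): 1 H each → 4
  2 × C (aromatic): no H
  Total hydrogens = 12.

12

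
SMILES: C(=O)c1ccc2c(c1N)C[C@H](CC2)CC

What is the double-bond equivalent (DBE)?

Molecular formula from the SMILES: C13H17NO.
DoU = (2C + 2 + N − H − X)/2 = (2·13 + 2 + 1 − 17 − 0)/2 = 12/2 = 6.
(Structurally: 2 ring(s) + 4 π bond(s) = 6.)

6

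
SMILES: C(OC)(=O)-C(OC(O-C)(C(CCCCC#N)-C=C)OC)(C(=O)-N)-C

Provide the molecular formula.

Heavy atoms from the SMILES: 16 C, 2 N, 6 O.
Implicit hydrogens by atom environment:
  6 × O: no H
  5 × C: 2 H each → 10
  5 × C: no H
  4 × C: 3 H each → 12
  2 × C: 1 H each → 2
  1 × N: 2 H
  1 × N: no H
  Total hydrogens = 26.
Molecular formula: C16H26N2O6

C16H26N2O6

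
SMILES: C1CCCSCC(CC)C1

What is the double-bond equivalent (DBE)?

Molecular formula from the SMILES: C9H18S.
DoU = (2C + 2 + N − H − X)/2 = (2·9 + 2 + 0 − 18 − 0)/2 = 2/2 = 1.
(Structurally: 1 ring(s) + 0 π bond(s) = 1.)

1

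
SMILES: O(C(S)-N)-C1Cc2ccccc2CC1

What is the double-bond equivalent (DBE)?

Molecular formula from the SMILES: C11H15NOS.
DoU = (2C + 2 + N − H − X)/2 = (2·11 + 2 + 1 − 15 − 0)/2 = 10/2 = 5.
(Structurally: 2 ring(s) + 3 π bond(s) = 5.)

5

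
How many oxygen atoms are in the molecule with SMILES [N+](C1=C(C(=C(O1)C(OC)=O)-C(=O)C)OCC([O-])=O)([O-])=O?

The symbol for oxygen appears 9 times in the SMILES.

9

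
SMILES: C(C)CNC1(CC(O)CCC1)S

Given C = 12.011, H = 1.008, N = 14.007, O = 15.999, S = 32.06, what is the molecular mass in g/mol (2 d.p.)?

189.32

Molecular formula: C9H19NOS.
M = 9×12.011 + 19×1.008 + 1×14.007 + 1×15.999 + 1×32.06 = 189.32 g/mol.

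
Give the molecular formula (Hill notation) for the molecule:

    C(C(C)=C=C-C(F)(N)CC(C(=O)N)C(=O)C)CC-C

Heavy atoms from the SMILES: 14 C, 1 F, 2 N, 2 O.
Implicit hydrogens by atom environment:
  5 × C: no H
  4 × C: 2 H each → 8
  3 × C: 3 H each → 9
  2 × C: 1 H each → 2
  2 × N: 2 H each → 4
  2 × O: no H
  1 × F: no H
  Total hydrogens = 23.
Molecular formula: C14H23FN2O2

C14H23FN2O2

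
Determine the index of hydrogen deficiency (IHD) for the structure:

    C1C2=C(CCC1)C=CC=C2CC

5

Molecular formula from the SMILES: C12H16.
DoU = (2C + 2 + N − H − X)/2 = (2·12 + 2 + 0 − 16 − 0)/2 = 10/2 = 5.
(Structurally: 2 ring(s) + 3 π bond(s) = 5.)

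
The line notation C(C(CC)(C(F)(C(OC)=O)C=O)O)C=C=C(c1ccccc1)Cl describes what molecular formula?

C17H18ClFO4

Heavy atoms from the SMILES: 17 C, 1 Cl, 1 F, 4 O.
Implicit hydrogens by atom environment:
  5 × C (aromatic): 1 H each → 5
  5 × C: no H
  3 × O: no H
  2 × C: 3 H each → 6
  2 × C: 2 H each → 4
  2 × C: 1 H each → 2
  1 × C (aromatic): no H
  1 × Cl: no H
  1 × F: no H
  1 × O: 1 H
  Total hydrogens = 18.
Molecular formula: C17H18ClFO4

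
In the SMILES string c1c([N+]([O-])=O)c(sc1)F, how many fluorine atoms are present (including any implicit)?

The symbol for fluorine appears 1 time in the SMILES.

1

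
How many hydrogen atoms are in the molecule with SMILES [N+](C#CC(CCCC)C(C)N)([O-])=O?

Hydrogens are implicit in SMILES; fill each atom to its normal valence:
  3 × C: 2 H each → 6
  2 × C: 3 H each → 6
  2 × C: 1 H each → 2
  2 × C: no H
  1 × N: 2 H
  1 × N (charge +1): no H
  1 × O: no H
  1 × O (charge -1): no H
  Total hydrogens = 16.

16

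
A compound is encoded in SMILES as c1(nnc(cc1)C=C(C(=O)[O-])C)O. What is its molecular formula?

C8H7N2O3-

Heavy atoms from the SMILES: 8 C, 2 N, 3 O.
Implicit hydrogens by atom environment:
  2 × C (aromatic): 1 H each → 2
  2 × C (aromatic): no H
  2 × C: no H
  2 × N (aromatic): no H
  1 × C: 3 H
  1 × C: 1 H
  1 × O: 1 H
  1 × O: no H
  1 × O (charge -1): no H
  Total hydrogens = 7.
Net charge -1.
Molecular formula: C8H7N2O3-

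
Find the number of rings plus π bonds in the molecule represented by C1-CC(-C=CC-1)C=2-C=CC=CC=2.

Molecular formula from the SMILES: C12H14.
DoU = (2C + 2 + N − H − X)/2 = (2·12 + 2 + 0 − 14 − 0)/2 = 12/2 = 6.
(Structurally: 2 ring(s) + 4 π bond(s) = 6.)

6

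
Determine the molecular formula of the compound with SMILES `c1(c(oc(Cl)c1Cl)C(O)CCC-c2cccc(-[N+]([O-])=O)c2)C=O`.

Heavy atoms from the SMILES: 15 C, 2 Cl, 1 N, 5 O.
Implicit hydrogens by atom environment:
  6 × C (aromatic): no H
  4 × C (aromatic): 1 H each → 4
  3 × C: 2 H each → 6
  2 × C: 1 H each → 2
  2 × Cl: no H
  2 × O: no H
  1 × N (charge +1): no H
  1 × O: 1 H
  1 × O (aromatic): no H
  1 × O (charge -1): no H
  Total hydrogens = 13.
Molecular formula: C15H13Cl2NO5

C15H13Cl2NO5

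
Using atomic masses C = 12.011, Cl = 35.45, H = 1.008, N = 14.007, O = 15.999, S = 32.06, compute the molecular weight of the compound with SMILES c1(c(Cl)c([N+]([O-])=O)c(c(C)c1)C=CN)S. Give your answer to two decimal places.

244.69

Molecular formula: C9H9ClN2O2S.
M = 9×12.011 + 1×35.45 + 9×1.008 + 2×14.007 + 2×15.999 + 1×32.06 = 244.69 g/mol.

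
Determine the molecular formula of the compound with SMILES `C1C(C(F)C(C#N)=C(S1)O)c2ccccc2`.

Heavy atoms from the SMILES: 12 C, 1 F, 1 N, 1 O, 1 S.
Implicit hydrogens by atom environment:
  5 × C (aromatic): 1 H each → 5
  3 × C: no H
  2 × C: 1 H each → 2
  1 × C: 2 H
  1 × C (aromatic): no H
  1 × F: no H
  1 × N: no H
  1 × O: 1 H
  1 × S: no H
  Total hydrogens = 10.
Molecular formula: C12H10FNOS

C12H10FNOS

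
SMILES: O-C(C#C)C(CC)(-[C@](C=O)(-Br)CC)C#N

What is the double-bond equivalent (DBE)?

5

Molecular formula from the SMILES: C11H14BrNO2.
DoU = (2C + 2 + N − H − X)/2 = (2·11 + 2 + 1 − 14 − 1)/2 = 10/2 = 5.
(Structurally: 0 ring(s) + 5 π bond(s) = 5.)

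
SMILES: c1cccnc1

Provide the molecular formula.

Heavy atoms from the SMILES: 5 C, 1 N.
Implicit hydrogens by atom environment:
  5 × C (aromatic): 1 H each → 5
  1 × N (aromatic): no H
  Total hydrogens = 5.
Molecular formula: C5H5N

C5H5N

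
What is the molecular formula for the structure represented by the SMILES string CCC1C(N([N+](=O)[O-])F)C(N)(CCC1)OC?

C9H18FN3O3

Heavy atoms from the SMILES: 9 C, 1 F, 3 N, 3 O.
Implicit hydrogens by atom environment:
  4 × C: 2 H each → 8
  2 × C: 3 H each → 6
  2 × C: 1 H each → 2
  2 × O: no H
  1 × C: no H
  1 × F: no H
  1 × N: 2 H
  1 × N: no H
  1 × N (charge +1): no H
  1 × O (charge -1): no H
  Total hydrogens = 18.
Molecular formula: C9H18FN3O3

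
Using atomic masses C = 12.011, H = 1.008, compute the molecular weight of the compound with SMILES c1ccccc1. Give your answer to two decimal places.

78.11

Molecular formula: C6H6.
M = 6×12.011 + 6×1.008 = 78.11 g/mol.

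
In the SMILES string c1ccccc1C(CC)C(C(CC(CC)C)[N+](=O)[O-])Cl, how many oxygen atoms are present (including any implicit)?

2

The symbol for oxygen appears 2 times in the SMILES.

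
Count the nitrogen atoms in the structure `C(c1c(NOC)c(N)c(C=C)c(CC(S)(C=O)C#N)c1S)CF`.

The symbol for nitrogen appears 3 times in the SMILES.

3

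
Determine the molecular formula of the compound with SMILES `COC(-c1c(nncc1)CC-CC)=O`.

C10H14N2O2

Heavy atoms from the SMILES: 10 C, 2 N, 2 O.
Implicit hydrogens by atom environment:
  3 × C: 2 H each → 6
  2 × C: 3 H each → 6
  2 × C (aromatic): 1 H each → 2
  2 × C (aromatic): no H
  2 × N (aromatic): no H
  2 × O: no H
  1 × C: no H
  Total hydrogens = 14.
Molecular formula: C10H14N2O2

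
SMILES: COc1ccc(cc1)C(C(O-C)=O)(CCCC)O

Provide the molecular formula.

C14H20O4

Heavy atoms from the SMILES: 14 C, 4 O.
Implicit hydrogens by atom environment:
  4 × C (aromatic): 1 H each → 4
  3 × C: 3 H each → 9
  3 × C: 2 H each → 6
  3 × O: no H
  2 × C: no H
  2 × C (aromatic): no H
  1 × O: 1 H
  Total hydrogens = 20.
Molecular formula: C14H20O4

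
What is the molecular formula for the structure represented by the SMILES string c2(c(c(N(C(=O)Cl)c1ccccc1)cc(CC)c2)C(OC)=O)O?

Heavy atoms from the SMILES: 17 C, 1 Cl, 1 N, 4 O.
Implicit hydrogens by atom environment:
  7 × C (aromatic): 1 H each → 7
  5 × C (aromatic): no H
  3 × O: no H
  2 × C: 3 H each → 6
  2 × C: no H
  1 × C: 2 H
  1 × Cl: no H
  1 × N: no H
  1 × O: 1 H
  Total hydrogens = 16.
Molecular formula: C17H16ClNO4

C17H16ClNO4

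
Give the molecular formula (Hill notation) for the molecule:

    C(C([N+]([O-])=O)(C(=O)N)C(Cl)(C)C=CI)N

Heavy atoms from the SMILES: 7 C, 1 Cl, 1 I, 3 N, 3 O.
Implicit hydrogens by atom environment:
  3 × C: no H
  2 × C: 1 H each → 2
  2 × N: 2 H each → 4
  2 × O: no H
  1 × C: 3 H
  1 × C: 2 H
  1 × Cl: no H
  1 × I: no H
  1 × N (charge +1): no H
  1 × O (charge -1): no H
  Total hydrogens = 11.
Molecular formula: C7H11ClIN3O3

C7H11ClIN3O3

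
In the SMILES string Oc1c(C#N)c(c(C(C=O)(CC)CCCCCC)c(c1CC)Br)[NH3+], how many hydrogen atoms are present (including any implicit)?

Hydrogens are implicit in SMILES; fill each atom to its normal valence:
  7 × C: 2 H each → 14
  6 × C (aromatic): no H
  3 × C: 3 H each → 9
  2 × C: no H
  1 × Br: no H
  1 × C: 1 H
  1 × N (charge +1): 3 H
  1 × N: no H
  1 × O: 1 H
  1 × O: no H
  Total hydrogens = 28.

28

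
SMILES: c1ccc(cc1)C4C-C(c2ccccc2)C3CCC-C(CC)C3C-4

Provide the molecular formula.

C24H30

Heavy atoms from the SMILES: 24 C.
Implicit hydrogens by atom environment:
  10 × C (aromatic): 1 H each → 10
  6 × C: 2 H each → 12
  5 × C: 1 H each → 5
  2 × C (aromatic): no H
  1 × C: 3 H
  Total hydrogens = 30.
Molecular formula: C24H30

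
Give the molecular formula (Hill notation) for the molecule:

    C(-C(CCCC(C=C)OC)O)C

C10H20O2

Heavy atoms from the SMILES: 10 C, 2 O.
Implicit hydrogens by atom environment:
  5 × C: 2 H each → 10
  3 × C: 1 H each → 3
  2 × C: 3 H each → 6
  1 × O: 1 H
  1 × O: no H
  Total hydrogens = 20.
Molecular formula: C10H20O2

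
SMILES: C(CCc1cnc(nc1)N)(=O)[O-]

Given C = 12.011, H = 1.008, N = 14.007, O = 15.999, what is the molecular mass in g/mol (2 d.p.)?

166.16

Molecular formula: C7H8N3O2-.
M = 7×12.011 + 8×1.008 + 3×14.007 + 2×15.999 = 166.16 g/mol.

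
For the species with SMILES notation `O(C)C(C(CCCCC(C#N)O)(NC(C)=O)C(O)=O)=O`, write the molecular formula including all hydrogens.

C12H18N2O6

Heavy atoms from the SMILES: 12 C, 2 N, 6 O.
Implicit hydrogens by atom environment:
  5 × C: no H
  4 × C: 2 H each → 8
  4 × O: no H
  2 × C: 3 H each → 6
  2 × O: 1 H each → 2
  1 × C: 1 H
  1 × N: 1 H
  1 × N: no H
  Total hydrogens = 18.
Molecular formula: C12H18N2O6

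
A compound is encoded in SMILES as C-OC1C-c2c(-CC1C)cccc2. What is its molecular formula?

C12H16O

Heavy atoms from the SMILES: 12 C, 1 O.
Implicit hydrogens by atom environment:
  4 × C (aromatic): 1 H each → 4
  2 × C: 3 H each → 6
  2 × C: 2 H each → 4
  2 × C: 1 H each → 2
  2 × C (aromatic): no H
  1 × O: no H
  Total hydrogens = 16.
Molecular formula: C12H16O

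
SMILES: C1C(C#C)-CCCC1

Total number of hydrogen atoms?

12

Hydrogens are implicit in SMILES; fill each atom to its normal valence:
  5 × C: 2 H each → 10
  2 × C: 1 H each → 2
  1 × C: no H
  Total hydrogens = 12.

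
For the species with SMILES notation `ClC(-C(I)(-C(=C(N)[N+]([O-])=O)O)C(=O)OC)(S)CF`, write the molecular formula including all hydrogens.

C7H9ClFIN2O5S

Heavy atoms from the SMILES: 7 C, 1 Cl, 1 F, 1 I, 2 N, 5 O, 1 S.
Implicit hydrogens by atom environment:
  5 × C: no H
  3 × O: no H
  1 × C: 3 H
  1 × C: 2 H
  1 × Cl: no H
  1 × F: no H
  1 × I: no H
  1 × N: 2 H
  1 × N (charge +1): no H
  1 × O: 1 H
  1 × O (charge -1): no H
  1 × S: 1 H
  Total hydrogens = 9.
Molecular formula: C7H9ClFIN2O5S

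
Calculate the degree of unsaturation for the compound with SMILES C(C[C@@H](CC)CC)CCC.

0

Molecular formula from the SMILES: C10H22.
DoU = (2C + 2 + N − H − X)/2 = (2·10 + 2 + 0 − 22 − 0)/2 = 0/2 = 0.
(Structurally: 0 ring(s) + 0 π bond(s) = 0.)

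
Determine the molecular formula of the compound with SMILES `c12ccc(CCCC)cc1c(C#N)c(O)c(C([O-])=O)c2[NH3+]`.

Heavy atoms from the SMILES: 16 C, 2 N, 3 O.
Implicit hydrogens by atom environment:
  7 × C (aromatic): no H
  3 × C: 2 H each → 6
  3 × C (aromatic): 1 H each → 3
  2 × C: no H
  1 × C: 3 H
  1 × N (charge +1): 3 H
  1 × N: no H
  1 × O: 1 H
  1 × O: no H
  1 × O (charge -1): no H
  Total hydrogens = 16.
Molecular formula: C16H16N2O3

C16H16N2O3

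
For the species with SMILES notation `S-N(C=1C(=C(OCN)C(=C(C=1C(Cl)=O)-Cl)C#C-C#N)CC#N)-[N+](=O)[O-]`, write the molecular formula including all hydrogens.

C13H7Cl2N5O4S

Heavy atoms from the SMILES: 13 C, 2 Cl, 5 N, 4 O, 1 S.
Implicit hydrogens by atom environment:
  6 × C (aromatic): no H
  5 × C: no H
  3 × N: no H
  3 × O: no H
  2 × C: 2 H each → 4
  2 × Cl: no H
  1 × N: 2 H
  1 × N (charge +1): no H
  1 × O (charge -1): no H
  1 × S: 1 H
  Total hydrogens = 7.
Molecular formula: C13H7Cl2N5O4S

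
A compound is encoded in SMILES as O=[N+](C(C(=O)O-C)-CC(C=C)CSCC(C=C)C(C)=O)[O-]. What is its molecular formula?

Heavy atoms from the SMILES: 14 C, 1 N, 5 O, 1 S.
Implicit hydrogens by atom environment:
  5 × C: 2 H each → 10
  5 × C: 1 H each → 5
  4 × O: no H
  2 × C: 3 H each → 6
  2 × C: no H
  1 × N (charge +1): no H
  1 × O (charge -1): no H
  1 × S: no H
  Total hydrogens = 21.
Molecular formula: C14H21NO5S

C14H21NO5S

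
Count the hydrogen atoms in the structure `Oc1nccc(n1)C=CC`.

8

Hydrogens are implicit in SMILES; fill each atom to its normal valence:
  2 × C (aromatic): 1 H each → 2
  2 × C: 1 H each → 2
  2 × C (aromatic): no H
  2 × N (aromatic): no H
  1 × C: 3 H
  1 × O: 1 H
  Total hydrogens = 8.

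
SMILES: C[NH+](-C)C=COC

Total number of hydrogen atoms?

12

Hydrogens are implicit in SMILES; fill each atom to its normal valence:
  3 × C: 3 H each → 9
  2 × C: 1 H each → 2
  1 × N (charge +1): 1 H
  1 × O: no H
  Total hydrogens = 12.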